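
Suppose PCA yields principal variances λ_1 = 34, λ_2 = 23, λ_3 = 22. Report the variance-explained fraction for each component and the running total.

Step 1 — total variance = trace(Sigma) = Σ λ_i = 34 + 23 + 22 = 79.

Step 2 — fraction explained by component i = λ_i / Σ λ:
  PC1: 34/79 = 0.4304
  PC2: 23/79 = 0.2911
  PC3: 22/79 = 0.2785

Step 3 — cumulative fraction after k components = (λ_1 + ... + λ_k) / Σ λ:
  k = 1: 34/79 = 0.4304
  k = 2: (34 + 23)/79 = 57/79 = 0.7215
  k = 3: (34 + 23 + 22)/79 = 79/79 = 1

Summary (fraction, with percent):

explained: PC1 0.4304 (43.04%), PC2 0.2911 (29.11%), PC3 0.2785 (27.85%);  cumulative: 0.4304, 0.7215, 1


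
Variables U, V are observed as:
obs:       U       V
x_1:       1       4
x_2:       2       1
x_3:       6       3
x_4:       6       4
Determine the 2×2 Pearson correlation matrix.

Step 1 — column means:
  mean(U) = (1 + 2 + 6 + 6) / 4 = 15/4 = 3.75
  mean(V) = (4 + 1 + 3 + 4) / 4 = 12/4 = 3

Step 2 — sample variances and covariances s[i,j] = (1/(n-1)) · Σ_k (x_{k,i} - mean_i) · (x_{k,j} - mean_j), with n-1 = 3:
  s[U,U] = ((-2.75)·(-2.75) + (-1.75)·(-1.75) + (2.25)·(2.25) + (2.25)·(2.25)) / 3 = 20.75/3 = 6.9167
  s[U,V] = ((-2.75)·(1) + (-1.75)·(-2) + (2.25)·(0) + (2.25)·(1)) / 3 = 3/3 = 1
  s[V,V] = ((1)·(1) + (-2)·(-2) + (0)·(0) + (1)·(1)) / 3 = 6/3 = 2
  Sample standard deviations s_i = √(s[i,i]):
  s(U) = √(6.9167) = 2.63
  s(V) = √(2) = 1.4142

Step 3 — r_{ij} = s_{ij} / (s_i · s_j):
  r[U,U] = 1 (diagonal).
  r[U,V] = 1 / (2.63 · 1.4142) = 1 / 3.7193 = 0.2689
  r[V,V] = 1 (diagonal).

R is symmetric with unit diagonal. Assembling:

R = [[1, 0.2689],
 [0.2689, 1]]


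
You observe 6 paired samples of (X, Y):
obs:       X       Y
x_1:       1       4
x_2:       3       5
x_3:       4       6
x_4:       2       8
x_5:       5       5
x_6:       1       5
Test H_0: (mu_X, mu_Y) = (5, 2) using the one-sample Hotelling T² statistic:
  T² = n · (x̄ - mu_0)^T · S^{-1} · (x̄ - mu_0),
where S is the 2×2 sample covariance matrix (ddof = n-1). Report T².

Step 1 — sample mean vector:
  mean(X) = (1 + 3 + 4 + 2 + 5 + 1) / 6 = 16/6 = 2.6667
  mean(Y) = (4 + 5 + 6 + 8 + 5 + 5) / 6 = 33/6 = 5.5
  x̄ = (2.6667, 5.5),  deviation x̄ - mu_0 = (2.6667, 5.5) - (5, 2) = (-2.3333, 3.5).

Step 2 — sample covariance matrix, S[i,j] = (1/(n-1)) · Σ_k (x_{k,i} - mean_i) · (x_{k,j} - mean_j), divisor n-1 = 5:
  S[X,X] = ((-1.6667)·(-1.6667) + (0.3333)·(0.3333) + (1.3333)·(1.3333) + (-0.6667)·(-0.6667) + (2.3333)·(2.3333) + (-1.6667)·(-1.6667)) / 5 = 13.3333/5 = 2.6667
  S[X,Y] = ((-1.6667)·(-1.5) + (0.3333)·(-0.5) + (1.3333)·(0.5) + (-0.6667)·(2.5) + (2.3333)·(-0.5) + (-1.6667)·(-0.5)) / 5 = 1/5 = 0.2
  S[Y,Y] = ((-1.5)·(-1.5) + (-0.5)·(-0.5) + (0.5)·(0.5) + (2.5)·(2.5) + (-0.5)·(-0.5) + (-0.5)·(-0.5)) / 5 = 9.5/5 = 1.9
  S = [[2.6667, 0.2],
 [0.2, 1.9]].

Step 3 — invert S. det(S) = 2.6667·1.9 - (0.2)² = 5.0267.
  S^{-1} = (1/det) · [[d, -b], [-b, a]] = [[0.378, -0.0398],
 [-0.0398, 0.5305]].

Step 4 — quadratic form (x̄ - mu_0)^T · S^{-1} · (x̄ - mu_0):
  S^{-1} · (x̄ - mu_0) = (-1.0212, 1.9496),
  (x̄ - mu_0)^T · [...] = (-2.3333)·(-1.0212) + (3.5)·(1.9496) = 9.2065.

Step 5 — scale by n: T² = 6 · 9.2065 = 55.2387.

T² ≈ 55.2387


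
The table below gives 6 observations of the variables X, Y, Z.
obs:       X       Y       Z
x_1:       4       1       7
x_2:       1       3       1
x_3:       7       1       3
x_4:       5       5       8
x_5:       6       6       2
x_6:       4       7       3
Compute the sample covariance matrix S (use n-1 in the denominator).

Step 1 — column means:
  mean(X) = (4 + 1 + 7 + 5 + 6 + 4) / 6 = 27/6 = 4.5
  mean(Y) = (1 + 3 + 1 + 5 + 6 + 7) / 6 = 23/6 = 3.8333
  mean(Z) = (7 + 1 + 3 + 8 + 2 + 3) / 6 = 24/6 = 4

Step 2 — sample covariance S[i,j] = (1/(n-1)) · Σ_k (x_{k,i} - mean_i) · (x_{k,j} - mean_j), with n-1 = 5.
  S[X,X] = ((-0.5)·(-0.5) + (-3.5)·(-3.5) + (2.5)·(2.5) + (0.5)·(0.5) + (1.5)·(1.5) + (-0.5)·(-0.5)) / 5 = 21.5/5 = 4.3
  S[X,Y] = ((-0.5)·(-2.8333) + (-3.5)·(-0.8333) + (2.5)·(-2.8333) + (0.5)·(1.1667) + (1.5)·(2.1667) + (-0.5)·(3.1667)) / 5 = -0.5/5 = -0.1
  S[X,Z] = ((-0.5)·(3) + (-3.5)·(-3) + (2.5)·(-1) + (0.5)·(4) + (1.5)·(-2) + (-0.5)·(-1)) / 5 = 6/5 = 1.2
  S[Y,Y] = ((-2.8333)·(-2.8333) + (-0.8333)·(-0.8333) + (-2.8333)·(-2.8333) + (1.1667)·(1.1667) + (2.1667)·(2.1667) + (3.1667)·(3.1667)) / 5 = 32.8333/5 = 6.5667
  S[Y,Z] = ((-2.8333)·(3) + (-0.8333)·(-3) + (-2.8333)·(-1) + (1.1667)·(4) + (2.1667)·(-2) + (3.1667)·(-1)) / 5 = -6/5 = -1.2
  S[Z,Z] = ((3)·(3) + (-3)·(-3) + (-1)·(-1) + (4)·(4) + (-2)·(-2) + (-1)·(-1)) / 5 = 40/5 = 8

S is symmetric (S[j,i] = S[i,j]). Assembling:

S = [[4.3, -0.1, 1.2],
 [-0.1, 6.5667, -1.2],
 [1.2, -1.2, 8]]


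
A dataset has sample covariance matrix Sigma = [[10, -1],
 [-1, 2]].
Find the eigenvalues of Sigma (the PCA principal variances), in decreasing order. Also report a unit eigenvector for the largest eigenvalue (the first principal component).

Step 1 — characteristic polynomial of 2×2 Sigma:
  det(Sigma - λI) = λ² - trace · λ + det = 0.
  trace = 10 + 2 = 12, det = 10·2 - (-1)² = 19.
Step 2 — discriminant:
  Δ = trace² - 4·det = 144 - 76 = 68.
Step 3 — eigenvalues:
  λ = (trace ± √Δ)/2 = (12 ± 8.2462)/2,
  λ_1 = 10.1231,  λ_2 = 1.8769.

Step 4 — unit eigenvector for λ_1: solve (Sigma - λ_1 I)v = 0. First row:
  (10 - 10.1231)·v_x + (-1)·v_y = 0, i.e. (-0.1231)·v_x + (-1)·v_y = 0,
  so v ∝ (b, λ_1 - a) = (-1, 0.1231); multiply by -1 so the first entry is positive: u = (1, -0.1231).
  ||u|| = √((1)² + (-0.1231)²) = √(1.0152) ≈ 1.0075,
  v_1 = u/||u|| ≈ (0.9925, -0.1222) (||v_1|| = 1).

λ_1 = 10.1231,  λ_2 = 1.8769;  v_1 ≈ (0.9925, -0.1222)


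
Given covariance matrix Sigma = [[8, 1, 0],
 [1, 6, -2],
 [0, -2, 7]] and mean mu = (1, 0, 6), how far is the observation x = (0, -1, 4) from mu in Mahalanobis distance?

Step 1 — centre the observation: (x - mu) = (-1, -1, -2).

Step 2 — invert Sigma (cofactor / det for 3×3, or solve directly):
  Sigma^{-1} = [[0.1279, -0.0236, -0.0067],
 [-0.0236, 0.1886, 0.0539],
 [-0.0067, 0.0539, 0.1582]].

Step 3 — form the quadratic (x - mu)^T · Sigma^{-1} · (x - mu):
  Sigma^{-1} · (x - mu) = (-0.0909, -0.2727, -0.3636).
  (x - mu)^T · [Sigma^{-1} · (x - mu)] = (-1)·(-0.0909) + (-1)·(-0.2727) + (-2)·(-0.3636) = 1.0909.

Step 4 — take square root: d = √(1.0909) ≈ 1.0445.

d(x, mu) = √(1.0909) ≈ 1.0445


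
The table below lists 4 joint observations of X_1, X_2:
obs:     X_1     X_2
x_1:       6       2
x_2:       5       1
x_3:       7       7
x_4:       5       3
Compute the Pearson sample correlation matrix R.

Step 1 — column means:
  mean(X_1) = (6 + 5 + 7 + 5) / 4 = 23/4 = 5.75
  mean(X_2) = (2 + 1 + 7 + 3) / 4 = 13/4 = 3.25

Step 2 — sample variances and covariances s[i,j] = (1/(n-1)) · Σ_k (x_{k,i} - mean_i) · (x_{k,j} - mean_j), with n-1 = 3:
  s[X_1,X_1] = ((0.25)·(0.25) + (-0.75)·(-0.75) + (1.25)·(1.25) + (-0.75)·(-0.75)) / 3 = 2.75/3 = 0.9167
  s[X_1,X_2] = ((0.25)·(-1.25) + (-0.75)·(-2.25) + (1.25)·(3.75) + (-0.75)·(-0.25)) / 3 = 6.25/3 = 2.0833
  s[X_2,X_2] = ((-1.25)·(-1.25) + (-2.25)·(-2.25) + (3.75)·(3.75) + (-0.25)·(-0.25)) / 3 = 20.75/3 = 6.9167
  Sample standard deviations s_i = √(s[i,i]):
  s(X_1) = √(0.9167) = 0.9574
  s(X_2) = √(6.9167) = 2.63

Step 3 — r_{ij} = s_{ij} / (s_i · s_j):
  r[X_1,X_1] = 1 (diagonal).
  r[X_1,X_2] = 2.0833 / (0.9574 · 2.63) = 2.0833 / 2.518 = 0.8274
  r[X_2,X_2] = 1 (diagonal).

R is symmetric with unit diagonal. Assembling:

R = [[1, 0.8274],
 [0.8274, 1]]


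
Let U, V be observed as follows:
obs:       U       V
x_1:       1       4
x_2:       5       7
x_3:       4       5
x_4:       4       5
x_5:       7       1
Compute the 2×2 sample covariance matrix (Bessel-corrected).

Step 1 — column means:
  mean(U) = (1 + 5 + 4 + 4 + 7) / 5 = 21/5 = 4.2
  mean(V) = (4 + 7 + 5 + 5 + 1) / 5 = 22/5 = 4.4

Step 2 — sample covariance S[i,j] = (1/(n-1)) · Σ_k (x_{k,i} - mean_i) · (x_{k,j} - mean_j), with n-1 = 4.
  S[U,U] = ((-3.2)·(-3.2) + (0.8)·(0.8) + (-0.2)·(-0.2) + (-0.2)·(-0.2) + (2.8)·(2.8)) / 4 = 18.8/4 = 4.7
  S[U,V] = ((-3.2)·(-0.4) + (0.8)·(2.6) + (-0.2)·(0.6) + (-0.2)·(0.6) + (2.8)·(-3.4)) / 4 = -6.4/4 = -1.6
  S[V,V] = ((-0.4)·(-0.4) + (2.6)·(2.6) + (0.6)·(0.6) + (0.6)·(0.6) + (-3.4)·(-3.4)) / 4 = 19.2/4 = 4.8

S is symmetric (S[j,i] = S[i,j]). Assembling:

S = [[4.7, -1.6],
 [-1.6, 4.8]]


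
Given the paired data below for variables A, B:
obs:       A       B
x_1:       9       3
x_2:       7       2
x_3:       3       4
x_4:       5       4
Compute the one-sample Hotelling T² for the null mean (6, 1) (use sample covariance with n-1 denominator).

Step 1 — sample mean vector:
  mean(A) = (9 + 7 + 3 + 5) / 4 = 24/4 = 6
  mean(B) = (3 + 2 + 4 + 4) / 4 = 13/4 = 3.25
  x̄ = (6, 3.25),  deviation x̄ - mu_0 = (6, 3.25) - (6, 1) = (0, 2.25).

Step 2 — sample covariance matrix, S[i,j] = (1/(n-1)) · Σ_k (x_{k,i} - mean_i) · (x_{k,j} - mean_j), divisor n-1 = 3:
  S[A,A] = ((3)·(3) + (1)·(1) + (-3)·(-3) + (-1)·(-1)) / 3 = 20/3 = 6.6667
  S[A,B] = ((3)·(-0.25) + (1)·(-1.25) + (-3)·(0.75) + (-1)·(0.75)) / 3 = -5/3 = -1.6667
  S[B,B] = ((-0.25)·(-0.25) + (-1.25)·(-1.25) + (0.75)·(0.75) + (0.75)·(0.75)) / 3 = 2.75/3 = 0.9167
  S = [[6.6667, -1.6667],
 [-1.6667, 0.9167]].

Step 3 — invert S. det(S) = 6.6667·0.9167 - (-1.6667)² = 3.3333.
  S^{-1} = (1/det) · [[d, -b], [-b, a]] = [[0.275, 0.5],
 [0.5, 2]].

Step 4 — quadratic form (x̄ - mu_0)^T · S^{-1} · (x̄ - mu_0):
  S^{-1} · (x̄ - mu_0) = (1.125, 4.5),
  (x̄ - mu_0)^T · [...] = (0)·(1.125) + (2.25)·(4.5) = 10.125.

Step 5 — scale by n: T² = 4 · 10.125 = 40.5.

T² ≈ 40.5


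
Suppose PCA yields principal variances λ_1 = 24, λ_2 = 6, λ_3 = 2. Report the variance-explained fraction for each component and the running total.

Step 1 — total variance = trace(Sigma) = Σ λ_i = 24 + 6 + 2 = 32.

Step 2 — fraction explained by component i = λ_i / Σ λ:
  PC1: 24/32 = 0.75
  PC2: 6/32 = 0.1875
  PC3: 2/32 = 0.0625

Step 3 — cumulative fraction after k components = (λ_1 + ... + λ_k) / Σ λ:
  k = 1: 24/32 = 0.75
  k = 2: (24 + 6)/32 = 30/32 = 0.9375
  k = 3: (24 + 6 + 2)/32 = 32/32 = 1

Summary (fraction, with percent):

explained: PC1 0.75 (75%), PC2 0.1875 (18.75%), PC3 0.0625 (6.25%);  cumulative: 0.75, 0.9375, 1


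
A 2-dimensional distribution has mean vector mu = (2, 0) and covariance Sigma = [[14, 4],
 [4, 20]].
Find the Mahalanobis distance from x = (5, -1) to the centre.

Step 1 — centre the observation: (x - mu) = (3, -1).

Step 2 — invert Sigma. det(Sigma) = 14·20 - (4)² = 264.
  Sigma^{-1} = (1/det) · [[d, -b], [-b, a]] = [[0.0758, -0.0152],
 [-0.0152, 0.053]].

Step 3 — form the quadratic (x - mu)^T · Sigma^{-1} · (x - mu):
  Sigma^{-1} · (x - mu) = (0.2424, -0.0985).
  (x - mu)^T · [Sigma^{-1} · (x - mu)] = (3)·(0.2424) + (-1)·(-0.0985) = 0.8258.

Step 4 — take square root: d = √(0.8258) ≈ 0.9087.

d(x, mu) = √(0.8258) ≈ 0.9087


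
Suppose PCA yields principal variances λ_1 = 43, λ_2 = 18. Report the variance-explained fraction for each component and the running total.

Step 1 — total variance = trace(Sigma) = Σ λ_i = 43 + 18 = 61.

Step 2 — fraction explained by component i = λ_i / Σ λ:
  PC1: 43/61 = 0.7049
  PC2: 18/61 = 0.2951

Step 3 — cumulative fraction after k components = (λ_1 + ... + λ_k) / Σ λ:
  k = 1: 43/61 = 0.7049
  k = 2: (43 + 18)/61 = 61/61 = 1

Summary (fraction, with percent):

explained: PC1 0.7049 (70.49%), PC2 0.2951 (29.51%);  cumulative: 0.7049, 1


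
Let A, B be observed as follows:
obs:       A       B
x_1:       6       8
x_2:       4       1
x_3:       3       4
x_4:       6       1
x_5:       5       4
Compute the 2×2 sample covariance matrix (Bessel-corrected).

Step 1 — column means:
  mean(A) = (6 + 4 + 3 + 6 + 5) / 5 = 24/5 = 4.8
  mean(B) = (8 + 1 + 4 + 1 + 4) / 5 = 18/5 = 3.6

Step 2 — sample covariance S[i,j] = (1/(n-1)) · Σ_k (x_{k,i} - mean_i) · (x_{k,j} - mean_j), with n-1 = 4.
  S[A,A] = ((1.2)·(1.2) + (-0.8)·(-0.8) + (-1.8)·(-1.8) + (1.2)·(1.2) + (0.2)·(0.2)) / 4 = 6.8/4 = 1.7
  S[A,B] = ((1.2)·(4.4) + (-0.8)·(-2.6) + (-1.8)·(0.4) + (1.2)·(-2.6) + (0.2)·(0.4)) / 4 = 3.6/4 = 0.9
  S[B,B] = ((4.4)·(4.4) + (-2.6)·(-2.6) + (0.4)·(0.4) + (-2.6)·(-2.6) + (0.4)·(0.4)) / 4 = 33.2/4 = 8.3

S is symmetric (S[j,i] = S[i,j]). Assembling:

S = [[1.7, 0.9],
 [0.9, 8.3]]


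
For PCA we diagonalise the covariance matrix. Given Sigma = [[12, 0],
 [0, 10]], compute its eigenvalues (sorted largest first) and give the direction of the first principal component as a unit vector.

Step 1 — characteristic polynomial of 2×2 Sigma:
  det(Sigma - λI) = λ² - trace · λ + det = 0.
  trace = 12 + 10 = 22, det = 12·10 - (0)² = 120.
Step 2 — discriminant:
  Δ = trace² - 4·det = 484 - 480 = 4.
Step 3 — eigenvalues:
  λ = (trace ± √Δ)/2 = (22 ± 2)/2,
  λ_1 = 12,  λ_2 = 10.

Step 4 — unit eigenvector for λ_1: Sigma is diagonal, so its eigenvectors are the coordinate axes. λ_1 = 12 is the diagonal entry on the first coordinate axis, hence
  v_1 = (1, 0) (||v_1|| = 1).

λ_1 = 12,  λ_2 = 10;  v_1 ≈ (1, 0)


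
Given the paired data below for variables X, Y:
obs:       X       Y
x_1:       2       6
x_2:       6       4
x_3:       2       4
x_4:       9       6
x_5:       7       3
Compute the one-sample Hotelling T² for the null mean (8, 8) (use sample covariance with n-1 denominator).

Step 1 — sample mean vector:
  mean(X) = (2 + 6 + 2 + 9 + 7) / 5 = 26/5 = 5.2
  mean(Y) = (6 + 4 + 4 + 6 + 3) / 5 = 23/5 = 4.6
  x̄ = (5.2, 4.6),  deviation x̄ - mu_0 = (5.2, 4.6) - (8, 8) = (-2.8, -3.4).

Step 2 — sample covariance matrix, S[i,j] = (1/(n-1)) · Σ_k (x_{k,i} - mean_i) · (x_{k,j} - mean_j), divisor n-1 = 4:
  S[X,X] = ((-3.2)·(-3.2) + (0.8)·(0.8) + (-3.2)·(-3.2) + (3.8)·(3.8) + (1.8)·(1.8)) / 4 = 38.8/4 = 9.7
  S[X,Y] = ((-3.2)·(1.4) + (0.8)·(-0.6) + (-3.2)·(-0.6) + (3.8)·(1.4) + (1.8)·(-1.6)) / 4 = -0.6/4 = -0.15
  S[Y,Y] = ((1.4)·(1.4) + (-0.6)·(-0.6) + (-0.6)·(-0.6) + (1.4)·(1.4) + (-1.6)·(-1.6)) / 4 = 7.2/4 = 1.8
  S = [[9.7, -0.15],
 [-0.15, 1.8]].

Step 3 — invert S. det(S) = 9.7·1.8 - (-0.15)² = 17.4375.
  S^{-1} = (1/det) · [[d, -b], [-b, a]] = [[0.1032, 0.0086],
 [0.0086, 0.5563]].

Step 4 — quadratic form (x̄ - mu_0)^T · S^{-1} · (x̄ - mu_0):
  S^{-1} · (x̄ - mu_0) = (-0.3183, -1.9154),
  (x̄ - mu_0)^T · [...] = (-2.8)·(-0.3183) + (-3.4)·(-1.9154) = 7.4036.

Step 5 — scale by n: T² = 5 · 7.4036 = 37.0179.

T² ≈ 37.0179


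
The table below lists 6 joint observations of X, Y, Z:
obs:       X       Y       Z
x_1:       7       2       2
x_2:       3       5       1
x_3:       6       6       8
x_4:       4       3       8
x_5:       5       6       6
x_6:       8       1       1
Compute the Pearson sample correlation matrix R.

Step 1 — column means:
  mean(X) = (7 + 3 + 6 + 4 + 5 + 8) / 6 = 33/6 = 5.5
  mean(Y) = (2 + 5 + 6 + 3 + 6 + 1) / 6 = 23/6 = 3.8333
  mean(Z) = (2 + 1 + 8 + 8 + 6 + 1) / 6 = 26/6 = 4.3333

Step 2 — sample variances and covariances s[i,j] = (1/(n-1)) · Σ_k (x_{k,i} - mean_i) · (x_{k,j} - mean_j), with n-1 = 5:
  s[X,X] = ((1.5)·(1.5) + (-2.5)·(-2.5) + (0.5)·(0.5) + (-1.5)·(-1.5) + (-0.5)·(-0.5) + (2.5)·(2.5)) / 5 = 17.5/5 = 3.5
  s[X,Y] = ((1.5)·(-1.8333) + (-2.5)·(1.1667) + (0.5)·(2.1667) + (-1.5)·(-0.8333) + (-0.5)·(2.1667) + (2.5)·(-2.8333)) / 5 = -11.5/5 = -2.3
  s[X,Z] = ((1.5)·(-2.3333) + (-2.5)·(-3.3333) + (0.5)·(3.6667) + (-1.5)·(3.6667) + (-0.5)·(1.6667) + (2.5)·(-3.3333)) / 5 = -8/5 = -1.6
  s[Y,Y] = ((-1.8333)·(-1.8333) + (1.1667)·(1.1667) + (2.1667)·(2.1667) + (-0.8333)·(-0.8333) + (2.1667)·(2.1667) + (-2.8333)·(-2.8333)) / 5 = 22.8333/5 = 4.5667
  s[Y,Z] = ((-1.8333)·(-2.3333) + (1.1667)·(-3.3333) + (2.1667)·(3.6667) + (-0.8333)·(3.6667) + (2.1667)·(1.6667) + (-2.8333)·(-3.3333)) / 5 = 18.3333/5 = 3.6667
  s[Z,Z] = ((-2.3333)·(-2.3333) + (-3.3333)·(-3.3333) + (3.6667)·(3.6667) + (3.6667)·(3.6667) + (1.6667)·(1.6667) + (-3.3333)·(-3.3333)) / 5 = 57.3333/5 = 11.4667
  Sample standard deviations s_i = √(s[i,i]):
  s(X) = √(3.5) = 1.8708
  s(Y) = √(4.5667) = 2.137
  s(Z) = √(11.4667) = 3.3862

Step 3 — r_{ij} = s_{ij} / (s_i · s_j):
  r[X,X] = 1 (diagonal).
  r[X,Y] = -2.3 / (1.8708 · 2.137) = -2.3 / 3.9979 = -0.5753
  r[X,Z] = -1.6 / (1.8708 · 3.3862) = -1.6 / 6.3351 = -0.2526
  r[Y,Y] = 1 (diagonal).
  r[Y,Z] = 3.6667 / (2.137 · 3.3862) = 3.6667 / 7.2363 = 0.5067
  r[Z,Z] = 1 (diagonal).

R is symmetric with unit diagonal. Assembling:

R = [[1, -0.5753, -0.2526],
 [-0.5753, 1, 0.5067],
 [-0.2526, 0.5067, 1]]


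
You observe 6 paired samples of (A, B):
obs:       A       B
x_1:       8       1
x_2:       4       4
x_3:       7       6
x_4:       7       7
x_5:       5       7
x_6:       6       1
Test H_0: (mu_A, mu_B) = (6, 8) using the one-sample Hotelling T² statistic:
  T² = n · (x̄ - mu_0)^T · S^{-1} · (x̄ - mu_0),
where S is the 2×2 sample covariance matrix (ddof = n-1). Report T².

Step 1 — sample mean vector:
  mean(A) = (8 + 4 + 7 + 7 + 5 + 6) / 6 = 37/6 = 6.1667
  mean(B) = (1 + 4 + 6 + 7 + 7 + 1) / 6 = 26/6 = 4.3333
  x̄ = (6.1667, 4.3333),  deviation x̄ - mu_0 = (6.1667, 4.3333) - (6, 8) = (0.1667, -3.6667).

Step 2 — sample covariance matrix, S[i,j] = (1/(n-1)) · Σ_k (x_{k,i} - mean_i) · (x_{k,j} - mean_j), divisor n-1 = 5:
  S[A,A] = ((1.8333)·(1.8333) + (-2.1667)·(-2.1667) + (0.8333)·(0.8333) + (0.8333)·(0.8333) + (-1.1667)·(-1.1667) + (-0.1667)·(-0.1667)) / 5 = 10.8333/5 = 2.1667
  S[A,B] = ((1.8333)·(-3.3333) + (-2.1667)·(-0.3333) + (0.8333)·(1.6667) + (0.8333)·(2.6667) + (-1.1667)·(2.6667) + (-0.1667)·(-3.3333)) / 5 = -4.3333/5 = -0.8667
  S[B,B] = ((-3.3333)·(-3.3333) + (-0.3333)·(-0.3333) + (1.6667)·(1.6667) + (2.6667)·(2.6667) + (2.6667)·(2.6667) + (-3.3333)·(-3.3333)) / 5 = 39.3333/5 = 7.8667
  S = [[2.1667, -0.8667],
 [-0.8667, 7.8667]].

Step 3 — invert S. det(S) = 2.1667·7.8667 - (-0.8667)² = 16.2933.
  S^{-1} = (1/det) · [[d, -b], [-b, a]] = [[0.4828, 0.0532],
 [0.0532, 0.133]].

Step 4 — quadratic form (x̄ - mu_0)^T · S^{-1} · (x̄ - mu_0):
  S^{-1} · (x̄ - mu_0) = (-0.1146, -0.4787),
  (x̄ - mu_0)^T · [...] = (0.1667)·(-0.1146) + (-3.6667)·(-0.4787) = 1.7362.

Step 5 — scale by n: T² = 6 · 1.7362 = 10.4173.

T² ≈ 10.4173


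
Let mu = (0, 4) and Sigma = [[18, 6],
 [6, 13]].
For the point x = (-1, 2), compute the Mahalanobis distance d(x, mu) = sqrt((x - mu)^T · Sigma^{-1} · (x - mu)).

Step 1 — centre the observation: (x - mu) = (-1, -2).

Step 2 — invert Sigma. det(Sigma) = 18·13 - (6)² = 198.
  Sigma^{-1} = (1/det) · [[d, -b], [-b, a]] = [[0.0657, -0.0303],
 [-0.0303, 0.0909]].

Step 3 — form the quadratic (x - mu)^T · Sigma^{-1} · (x - mu):
  Sigma^{-1} · (x - mu) = (-0.0051, -0.1515).
  (x - mu)^T · [Sigma^{-1} · (x - mu)] = (-1)·(-0.0051) + (-2)·(-0.1515) = 0.3081.

Step 4 — take square root: d = √(0.3081) ≈ 0.5551.

d(x, mu) = √(0.3081) ≈ 0.5551


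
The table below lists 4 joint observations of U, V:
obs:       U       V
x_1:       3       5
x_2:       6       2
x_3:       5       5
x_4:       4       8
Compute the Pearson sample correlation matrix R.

Step 1 — column means:
  mean(U) = (3 + 6 + 5 + 4) / 4 = 18/4 = 4.5
  mean(V) = (5 + 2 + 5 + 8) / 4 = 20/4 = 5

Step 2 — sample variances and covariances s[i,j] = (1/(n-1)) · Σ_k (x_{k,i} - mean_i) · (x_{k,j} - mean_j), with n-1 = 3:
  s[U,U] = ((-1.5)·(-1.5) + (1.5)·(1.5) + (0.5)·(0.5) + (-0.5)·(-0.5)) / 3 = 5/3 = 1.6667
  s[U,V] = ((-1.5)·(0) + (1.5)·(-3) + (0.5)·(0) + (-0.5)·(3)) / 3 = -6/3 = -2
  s[V,V] = ((0)·(0) + (-3)·(-3) + (0)·(0) + (3)·(3)) / 3 = 18/3 = 6
  Sample standard deviations s_i = √(s[i,i]):
  s(U) = √(1.6667) = 1.291
  s(V) = √(6) = 2.4495

Step 3 — r_{ij} = s_{ij} / (s_i · s_j):
  r[U,U] = 1 (diagonal).
  r[U,V] = -2 / (1.291 · 2.4495) = -2 / 3.1623 = -0.6325
  r[V,V] = 1 (diagonal).

R is symmetric with unit diagonal. Assembling:

R = [[1, -0.6325],
 [-0.6325, 1]]


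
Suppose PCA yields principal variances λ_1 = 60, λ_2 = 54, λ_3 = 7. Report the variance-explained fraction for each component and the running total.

Step 1 — total variance = trace(Sigma) = Σ λ_i = 60 + 54 + 7 = 121.

Step 2 — fraction explained by component i = λ_i / Σ λ:
  PC1: 60/121 = 0.4959
  PC2: 54/121 = 0.4463
  PC3: 7/121 = 0.0579

Step 3 — cumulative fraction after k components = (λ_1 + ... + λ_k) / Σ λ:
  k = 1: 60/121 = 0.4959
  k = 2: (60 + 54)/121 = 114/121 = 0.9421
  k = 3: (60 + 54 + 7)/121 = 121/121 = 1

Summary (fraction, with percent):

explained: PC1 0.4959 (49.59%), PC2 0.4463 (44.63%), PC3 0.0579 (5.79%);  cumulative: 0.4959, 0.9421, 1


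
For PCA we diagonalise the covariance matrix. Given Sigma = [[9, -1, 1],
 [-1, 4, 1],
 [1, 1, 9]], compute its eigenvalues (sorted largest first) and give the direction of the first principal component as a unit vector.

Step 1 — characteristic polynomial p(λ) = det(λI - Sigma) = λ³ - tr·λ² + c_1·λ - det, where tr = trace, c_1 = sum of the principal 2×2 minors, det = det(Sigma):
  tr = 9 + 4 + 9 = 22,
  c_1 = (9·4 - (-1)²) + (9·9 - (1)²) + (4·9 - (1)²) = 35 + 80 + 35 = 150,
  det = 9·(4·9 - (1)²) - (-1)·((-1)·9 - (1)·(1)) + (1)·((-1)·(1) - 4·(1)) = 9·(35) - (-1)·(-10) + (1)·(-5) = 300.
  So p(λ) = λ³ - 22λ² + 150λ - 300.
Step 2 — look for an integer root (rational root theorem: any rational root is an integer divisor of 300). Testing λ = 10:
  p(10) = 1000 - 2200 + 1500 - 300 = 0  ✓
  Dividing out (λ - 10): p(λ) = (λ - 10)(λ² - 12λ + 30).
Step 3 — remaining eigenvalues from the quadratic λ² - 12λ + 30 = 0:
  Δ = 12² - 4·30 = 144 - 120 = 24,  λ = (12 ± √24)/2 = (12 ± 4.899)/2 ≈ 8.4495 or 3.5505.
  Sorted: λ_1 = 10,  λ_2 = 8.4495,  λ_3 = 3.5505  (check: sum = 22 = tr ✓).

Step 4 — unit eigenvector for λ_1 = 10: v spans the null space of (Sigma - λ_1 I), whose rows are
  r_1 = (-1, -1, 1),  r_2 = (-1, -6, 1),  r_3 = (1, 1, -1).
  v is orthogonal to every row, so take v ∝ r_1 × r_2 = ((-1)·(1) - (1)·(-6), (1)·(-1) - (-1)·(1), (-1)·(-6) - (-1)·(-1)) = (5, 0, 5).
  Rescale (divide by 5): u = (1, 0, 1).
  ||u|| = √((1)² + (0)² + (1)²) = √(2) ≈ 1.4142,  v_1 = u/||u|| ≈ (0.7071, 0, 0.7071) (||v_1|| = 1).

λ_1 = 10,  λ_2 = 8.4495,  λ_3 = 3.5505;  v_1 ≈ (0.7071, 0, 0.7071)


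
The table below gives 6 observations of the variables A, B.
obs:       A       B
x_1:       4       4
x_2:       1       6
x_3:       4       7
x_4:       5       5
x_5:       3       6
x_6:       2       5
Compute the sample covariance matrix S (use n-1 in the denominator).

Step 1 — column means:
  mean(A) = (4 + 1 + 4 + 5 + 3 + 2) / 6 = 19/6 = 3.1667
  mean(B) = (4 + 6 + 7 + 5 + 6 + 5) / 6 = 33/6 = 5.5

Step 2 — sample covariance S[i,j] = (1/(n-1)) · Σ_k (x_{k,i} - mean_i) · (x_{k,j} - mean_j), with n-1 = 5.
  S[A,A] = ((0.8333)·(0.8333) + (-2.1667)·(-2.1667) + (0.8333)·(0.8333) + (1.8333)·(1.8333) + (-0.1667)·(-0.1667) + (-1.1667)·(-1.1667)) / 5 = 10.8333/5 = 2.1667
  S[A,B] = ((0.8333)·(-1.5) + (-2.1667)·(0.5) + (0.8333)·(1.5) + (1.8333)·(-0.5) + (-0.1667)·(0.5) + (-1.1667)·(-0.5)) / 5 = -1.5/5 = -0.3
  S[B,B] = ((-1.5)·(-1.5) + (0.5)·(0.5) + (1.5)·(1.5) + (-0.5)·(-0.5) + (0.5)·(0.5) + (-0.5)·(-0.5)) / 5 = 5.5/5 = 1.1

S is symmetric (S[j,i] = S[i,j]). Assembling:

S = [[2.1667, -0.3],
 [-0.3, 1.1]]


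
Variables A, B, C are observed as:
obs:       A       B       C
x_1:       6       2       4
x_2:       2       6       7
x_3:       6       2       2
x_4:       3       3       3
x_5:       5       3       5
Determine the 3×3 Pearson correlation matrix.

Step 1 — column means:
  mean(A) = (6 + 2 + 6 + 3 + 5) / 5 = 22/5 = 4.4
  mean(B) = (2 + 6 + 2 + 3 + 3) / 5 = 16/5 = 3.2
  mean(C) = (4 + 7 + 2 + 3 + 5) / 5 = 21/5 = 4.2

Step 2 — sample variances and covariances s[i,j] = (1/(n-1)) · Σ_k (x_{k,i} - mean_i) · (x_{k,j} - mean_j), with n-1 = 4:
  s[A,A] = ((1.6)·(1.6) + (-2.4)·(-2.4) + (1.6)·(1.6) + (-1.4)·(-1.4) + (0.6)·(0.6)) / 4 = 13.2/4 = 3.3
  s[A,B] = ((1.6)·(-1.2) + (-2.4)·(2.8) + (1.6)·(-1.2) + (-1.4)·(-0.2) + (0.6)·(-0.2)) / 4 = -10.4/4 = -2.6
  s[A,C] = ((1.6)·(-0.2) + (-2.4)·(2.8) + (1.6)·(-2.2) + (-1.4)·(-1.2) + (0.6)·(0.8)) / 4 = -8.4/4 = -2.1
  s[B,B] = ((-1.2)·(-1.2) + (2.8)·(2.8) + (-1.2)·(-1.2) + (-0.2)·(-0.2) + (-0.2)·(-0.2)) / 4 = 10.8/4 = 2.7
  s[B,C] = ((-1.2)·(-0.2) + (2.8)·(2.8) + (-1.2)·(-2.2) + (-0.2)·(-1.2) + (-0.2)·(0.8)) / 4 = 10.8/4 = 2.7
  s[C,C] = ((-0.2)·(-0.2) + (2.8)·(2.8) + (-2.2)·(-2.2) + (-1.2)·(-1.2) + (0.8)·(0.8)) / 4 = 14.8/4 = 3.7
  Sample standard deviations s_i = √(s[i,i]):
  s(A) = √(3.3) = 1.8166
  s(B) = √(2.7) = 1.6432
  s(C) = √(3.7) = 1.9235

Step 3 — r_{ij} = s_{ij} / (s_i · s_j):
  r[A,A] = 1 (diagonal).
  r[A,B] = -2.6 / (1.8166 · 1.6432) = -2.6 / 2.985 = -0.871
  r[A,C] = -2.1 / (1.8166 · 1.9235) = -2.1 / 3.4943 = -0.601
  r[B,B] = 1 (diagonal).
  r[B,C] = 2.7 / (1.6432 · 1.9235) = 2.7 / 3.1607 = 0.8542
  r[C,C] = 1 (diagonal).

R is symmetric with unit diagonal. Assembling:

R = [[1, -0.871, -0.601],
 [-0.871, 1, 0.8542],
 [-0.601, 0.8542, 1]]


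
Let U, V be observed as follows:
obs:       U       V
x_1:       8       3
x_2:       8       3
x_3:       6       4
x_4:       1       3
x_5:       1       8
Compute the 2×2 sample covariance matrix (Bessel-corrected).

Step 1 — column means:
  mean(U) = (8 + 8 + 6 + 1 + 1) / 5 = 24/5 = 4.8
  mean(V) = (3 + 3 + 4 + 3 + 8) / 5 = 21/5 = 4.2

Step 2 — sample covariance S[i,j] = (1/(n-1)) · Σ_k (x_{k,i} - mean_i) · (x_{k,j} - mean_j), with n-1 = 4.
  S[U,U] = ((3.2)·(3.2) + (3.2)·(3.2) + (1.2)·(1.2) + (-3.8)·(-3.8) + (-3.8)·(-3.8)) / 4 = 50.8/4 = 12.7
  S[U,V] = ((3.2)·(-1.2) + (3.2)·(-1.2) + (1.2)·(-0.2) + (-3.8)·(-1.2) + (-3.8)·(3.8)) / 4 = -17.8/4 = -4.45
  S[V,V] = ((-1.2)·(-1.2) + (-1.2)·(-1.2) + (-0.2)·(-0.2) + (-1.2)·(-1.2) + (3.8)·(3.8)) / 4 = 18.8/4 = 4.7

S is symmetric (S[j,i] = S[i,j]). Assembling:

S = [[12.7, -4.45],
 [-4.45, 4.7]]


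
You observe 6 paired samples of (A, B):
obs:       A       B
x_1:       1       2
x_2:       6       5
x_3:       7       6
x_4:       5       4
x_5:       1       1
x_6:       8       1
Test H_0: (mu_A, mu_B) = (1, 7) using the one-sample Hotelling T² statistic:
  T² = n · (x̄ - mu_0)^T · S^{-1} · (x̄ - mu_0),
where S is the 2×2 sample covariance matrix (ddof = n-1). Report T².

Step 1 — sample mean vector:
  mean(A) = (1 + 6 + 7 + 5 + 1 + 8) / 6 = 28/6 = 4.6667
  mean(B) = (2 + 5 + 6 + 4 + 1 + 1) / 6 = 19/6 = 3.1667
  x̄ = (4.6667, 3.1667),  deviation x̄ - mu_0 = (4.6667, 3.1667) - (1, 7) = (3.6667, -3.8333).

Step 2 — sample covariance matrix, S[i,j] = (1/(n-1)) · Σ_k (x_{k,i} - mean_i) · (x_{k,j} - mean_j), divisor n-1 = 5:
  S[A,A] = ((-3.6667)·(-3.6667) + (1.3333)·(1.3333) + (2.3333)·(2.3333) + (0.3333)·(0.3333) + (-3.6667)·(-3.6667) + (3.3333)·(3.3333)) / 5 = 45.3333/5 = 9.0667
  S[A,B] = ((-3.6667)·(-1.1667) + (1.3333)·(1.8333) + (2.3333)·(2.8333) + (0.3333)·(0.8333) + (-3.6667)·(-2.1667) + (3.3333)·(-2.1667)) / 5 = 14.3333/5 = 2.8667
  S[B,B] = ((-1.1667)·(-1.1667) + (1.8333)·(1.8333) + (2.8333)·(2.8333) + (0.8333)·(0.8333) + (-2.1667)·(-2.1667) + (-2.1667)·(-2.1667)) / 5 = 22.8333/5 = 4.5667
  S = [[9.0667, 2.8667],
 [2.8667, 4.5667]].

Step 3 — invert S. det(S) = 9.0667·4.5667 - (2.8667)² = 33.1867.
  S^{-1} = (1/det) · [[d, -b], [-b, a]] = [[0.1376, -0.0864],
 [-0.0864, 0.2732]].

Step 4 — quadratic form (x̄ - mu_0)^T · S^{-1} · (x̄ - mu_0):
  S^{-1} · (x̄ - mu_0) = (0.8357, -1.364),
  (x̄ - mu_0)^T · [...] = (3.6667)·(0.8357) + (-3.8333)·(-1.364) = 8.2928.

Step 5 — scale by n: T² = 6 · 8.2928 = 49.7569.

T² ≈ 49.7569


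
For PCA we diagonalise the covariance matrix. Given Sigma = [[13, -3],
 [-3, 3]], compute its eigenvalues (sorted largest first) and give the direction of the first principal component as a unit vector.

Step 1 — characteristic polynomial of 2×2 Sigma:
  det(Sigma - λI) = λ² - trace · λ + det = 0.
  trace = 13 + 3 = 16, det = 13·3 - (-3)² = 30.
Step 2 — discriminant:
  Δ = trace² - 4·det = 256 - 120 = 136.
Step 3 — eigenvalues:
  λ = (trace ± √Δ)/2 = (16 ± 11.6619)/2,
  λ_1 = 13.831,  λ_2 = 2.169.

Step 4 — unit eigenvector for λ_1: solve (Sigma - λ_1 I)v = 0. First row:
  (13 - 13.831)·v_x + (-3)·v_y = 0, i.e. (-0.831)·v_x + (-3)·v_y = 0,
  so v ∝ (b, λ_1 - a) = (-3, 0.831); multiply by -1 so the first entry is positive: u = (3, -0.831).
  ||u|| = √((3)² + (-0.831)²) = √(9.6905) ≈ 3.113,
  v_1 = u/||u|| ≈ (0.9637, -0.2669) (||v_1|| = 1).

λ_1 = 13.831,  λ_2 = 2.169;  v_1 ≈ (0.9637, -0.2669)


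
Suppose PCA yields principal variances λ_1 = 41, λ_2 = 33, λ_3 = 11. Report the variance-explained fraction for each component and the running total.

Step 1 — total variance = trace(Sigma) = Σ λ_i = 41 + 33 + 11 = 85.

Step 2 — fraction explained by component i = λ_i / Σ λ:
  PC1: 41/85 = 0.4824
  PC2: 33/85 = 0.3882
  PC3: 11/85 = 0.1294

Step 3 — cumulative fraction after k components = (λ_1 + ... + λ_k) / Σ λ:
  k = 1: 41/85 = 0.4824
  k = 2: (41 + 33)/85 = 74/85 = 0.8706
  k = 3: (41 + 33 + 11)/85 = 85/85 = 1

Summary (fraction, with percent):

explained: PC1 0.4824 (48.24%), PC2 0.3882 (38.82%), PC3 0.1294 (12.94%);  cumulative: 0.4824, 0.8706, 1


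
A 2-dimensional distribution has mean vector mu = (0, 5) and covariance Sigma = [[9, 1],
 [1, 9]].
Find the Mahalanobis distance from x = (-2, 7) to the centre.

Step 1 — centre the observation: (x - mu) = (-2, 2).

Step 2 — invert Sigma. det(Sigma) = 9·9 - (1)² = 80.
  Sigma^{-1} = (1/det) · [[d, -b], [-b, a]] = [[0.1125, -0.0125],
 [-0.0125, 0.1125]].

Step 3 — form the quadratic (x - mu)^T · Sigma^{-1} · (x - mu):
  Sigma^{-1} · (x - mu) = (-0.25, 0.25).
  (x - mu)^T · [Sigma^{-1} · (x - mu)] = (-2)·(-0.25) + (2)·(0.25) = 1.

Step 4 — take square root: d = √(1) ≈ 1.

d(x, mu) = √(1) ≈ 1


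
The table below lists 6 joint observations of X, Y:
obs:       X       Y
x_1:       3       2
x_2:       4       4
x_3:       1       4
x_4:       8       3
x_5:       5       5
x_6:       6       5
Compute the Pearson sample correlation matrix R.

Step 1 — column means:
  mean(X) = (3 + 4 + 1 + 8 + 5 + 6) / 6 = 27/6 = 4.5
  mean(Y) = (2 + 4 + 4 + 3 + 5 + 5) / 6 = 23/6 = 3.8333

Step 2 — sample variances and covariances s[i,j] = (1/(n-1)) · Σ_k (x_{k,i} - mean_i) · (x_{k,j} - mean_j), with n-1 = 5:
  s[X,X] = ((-1.5)·(-1.5) + (-0.5)·(-0.5) + (-3.5)·(-3.5) + (3.5)·(3.5) + (0.5)·(0.5) + (1.5)·(1.5)) / 5 = 29.5/5 = 5.9
  s[X,Y] = ((-1.5)·(-1.8333) + (-0.5)·(0.1667) + (-3.5)·(0.1667) + (3.5)·(-0.8333) + (0.5)·(1.1667) + (1.5)·(1.1667)) / 5 = 1.5/5 = 0.3
  s[Y,Y] = ((-1.8333)·(-1.8333) + (0.1667)·(0.1667) + (0.1667)·(0.1667) + (-0.8333)·(-0.8333) + (1.1667)·(1.1667) + (1.1667)·(1.1667)) / 5 = 6.8333/5 = 1.3667
  Sample standard deviations s_i = √(s[i,i]):
  s(X) = √(5.9) = 2.429
  s(Y) = √(1.3667) = 1.169

Step 3 — r_{ij} = s_{ij} / (s_i · s_j):
  r[X,X] = 1 (diagonal).
  r[X,Y] = 0.3 / (2.429 · 1.169) = 0.3 / 2.8396 = 0.1056
  r[Y,Y] = 1 (diagonal).

R is symmetric with unit diagonal. Assembling:

R = [[1, 0.1056],
 [0.1056, 1]]


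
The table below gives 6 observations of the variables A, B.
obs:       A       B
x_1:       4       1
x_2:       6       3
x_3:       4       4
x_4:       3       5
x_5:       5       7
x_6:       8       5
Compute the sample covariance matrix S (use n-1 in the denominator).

Step 1 — column means:
  mean(A) = (4 + 6 + 4 + 3 + 5 + 8) / 6 = 30/6 = 5
  mean(B) = (1 + 3 + 4 + 5 + 7 + 5) / 6 = 25/6 = 4.1667

Step 2 — sample covariance S[i,j] = (1/(n-1)) · Σ_k (x_{k,i} - mean_i) · (x_{k,j} - mean_j), with n-1 = 5.
  S[A,A] = ((-1)·(-1) + (1)·(1) + (-1)·(-1) + (-2)·(-2) + (0)·(0) + (3)·(3)) / 5 = 16/5 = 3.2
  S[A,B] = ((-1)·(-3.1667) + (1)·(-1.1667) + (-1)·(-0.1667) + (-2)·(0.8333) + (0)·(2.8333) + (3)·(0.8333)) / 5 = 3/5 = 0.6
  S[B,B] = ((-3.1667)·(-3.1667) + (-1.1667)·(-1.1667) + (-0.1667)·(-0.1667) + (0.8333)·(0.8333) + (2.8333)·(2.8333) + (0.8333)·(0.8333)) / 5 = 20.8333/5 = 4.1667

S is symmetric (S[j,i] = S[i,j]). Assembling:

S = [[3.2, 0.6],
 [0.6, 4.1667]]


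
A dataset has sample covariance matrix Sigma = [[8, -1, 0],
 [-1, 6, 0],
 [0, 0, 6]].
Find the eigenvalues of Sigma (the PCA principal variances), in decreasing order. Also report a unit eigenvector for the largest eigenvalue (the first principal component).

Step 1 — characteristic polynomial p(λ) = det(λI - Sigma) = λ³ - tr·λ² + c_1·λ - det, where tr = trace, c_1 = sum of the principal 2×2 minors, det = det(Sigma):
  tr = 8 + 6 + 6 = 20,
  c_1 = (8·6 - (-1)²) + (8·6 - (0)²) + (6·6 - (0)²) = 47 + 48 + 36 = 131,
  det = 8·(6·6 - (0)²) - (-1)·((-1)·6 - (0)·(0)) + (0)·((-1)·(0) - 6·(0)) = 8·(36) - (-1)·(-6) + (0)·(0) = 282.
  So p(λ) = λ³ - 20λ² + 131λ - 282.
Step 2 — look for an integer root (rational root theorem: any rational root is an integer divisor of 282). Testing λ = 6:
  p(6) = 216 - 720 + 786 - 282 = 0  ✓
  Dividing out (λ - 6): p(λ) = (λ - 6)(λ² - 14λ + 47).
Step 3 — remaining eigenvalues from the quadratic λ² - 14λ + 47 = 0:
  Δ = 14² - 4·47 = 196 - 188 = 8,  λ = (14 ± √8)/2 = (14 ± 2.8284)/2 ≈ 8.4142 or 5.5858.
  Sorted: λ_1 = 8.4142,  λ_2 = 6,  λ_3 = 5.5858  (check: sum = 20 = tr ✓).

Step 4 — unit eigenvector for λ_1 ≈ 8.4142: v spans the null space of (Sigma - λ_1 I), whose rows are
  r_1 = (-0.4142, -1, 0),  r_2 = (-1, -2.4142, 0),  r_3 = (0, 0, -2.4142).
  v is orthogonal to every row, so take v ∝ r_1 × r_3 = ((-1)·(-2.4142) - (0)·(0), (0)·(0) - (-0.4142)·(-2.4142), (-0.4142)·(0) - (-1)·(0)) ≈ (2.4142, -1, 0).
  Let u = (2.4142, -1, 0).
  ||u|| = √((2.4142)² + (-1)² + (0)²) = √(6.8284) ≈ 2.6131,  v_1 = u/||u|| ≈ (0.9239, -0.3827, 0) (||v_1|| = 1).

λ_1 = 8.4142,  λ_2 = 6,  λ_3 = 5.5858;  v_1 ≈ (0.9239, -0.3827, 0)


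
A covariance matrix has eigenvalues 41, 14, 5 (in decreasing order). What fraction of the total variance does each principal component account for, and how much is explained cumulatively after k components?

Step 1 — total variance = trace(Sigma) = Σ λ_i = 41 + 14 + 5 = 60.

Step 2 — fraction explained by component i = λ_i / Σ λ:
  PC1: 41/60 = 0.6833
  PC2: 14/60 = 0.2333
  PC3: 5/60 = 0.0833

Step 3 — cumulative fraction after k components = (λ_1 + ... + λ_k) / Σ λ:
  k = 1: 41/60 = 0.6833
  k = 2: (41 + 14)/60 = 55/60 = 0.9167
  k = 3: (41 + 14 + 5)/60 = 60/60 = 1

Summary (fraction, with percent):

explained: PC1 0.6833 (68.33%), PC2 0.2333 (23.33%), PC3 0.0833 (8.33%);  cumulative: 0.6833, 0.9167, 1


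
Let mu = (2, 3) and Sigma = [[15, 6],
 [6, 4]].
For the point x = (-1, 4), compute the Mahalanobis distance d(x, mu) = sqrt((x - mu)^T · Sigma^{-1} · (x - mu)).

Step 1 — centre the observation: (x - mu) = (-3, 1).

Step 2 — invert Sigma. det(Sigma) = 15·4 - (6)² = 24.
  Sigma^{-1} = (1/det) · [[d, -b], [-b, a]] = [[0.1667, -0.25],
 [-0.25, 0.625]].

Step 3 — form the quadratic (x - mu)^T · Sigma^{-1} · (x - mu):
  Sigma^{-1} · (x - mu) = (-0.75, 1.375).
  (x - mu)^T · [Sigma^{-1} · (x - mu)] = (-3)·(-0.75) + (1)·(1.375) = 3.625.

Step 4 — take square root: d = √(3.625) ≈ 1.9039.

d(x, mu) = √(3.625) ≈ 1.9039


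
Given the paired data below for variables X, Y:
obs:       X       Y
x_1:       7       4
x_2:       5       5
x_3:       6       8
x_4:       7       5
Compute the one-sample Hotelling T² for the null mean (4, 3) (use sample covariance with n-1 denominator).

Step 1 — sample mean vector:
  mean(X) = (7 + 5 + 6 + 7) / 4 = 25/4 = 6.25
  mean(Y) = (4 + 5 + 8 + 5) / 4 = 22/4 = 5.5
  x̄ = (6.25, 5.5),  deviation x̄ - mu_0 = (6.25, 5.5) - (4, 3) = (2.25, 2.5).

Step 2 — sample covariance matrix, S[i,j] = (1/(n-1)) · Σ_k (x_{k,i} - mean_i) · (x_{k,j} - mean_j), divisor n-1 = 3:
  S[X,X] = ((0.75)·(0.75) + (-1.25)·(-1.25) + (-0.25)·(-0.25) + (0.75)·(0.75)) / 3 = 2.75/3 = 0.9167
  S[X,Y] = ((0.75)·(-1.5) + (-1.25)·(-0.5) + (-0.25)·(2.5) + (0.75)·(-0.5)) / 3 = -1.5/3 = -0.5
  S[Y,Y] = ((-1.5)·(-1.5) + (-0.5)·(-0.5) + (2.5)·(2.5) + (-0.5)·(-0.5)) / 3 = 9/3 = 3
  S = [[0.9167, -0.5],
 [-0.5, 3]].

Step 3 — invert S. det(S) = 0.9167·3 - (-0.5)² = 2.5.
  S^{-1} = (1/det) · [[d, -b], [-b, a]] = [[1.2, 0.2],
 [0.2, 0.3667]].

Step 4 — quadratic form (x̄ - mu_0)^T · S^{-1} · (x̄ - mu_0):
  S^{-1} · (x̄ - mu_0) = (3.2, 1.3667),
  (x̄ - mu_0)^T · [...] = (2.25)·(3.2) + (2.5)·(1.3667) = 10.6167.

Step 5 — scale by n: T² = 4 · 10.6167 = 42.4667.

T² ≈ 42.4667


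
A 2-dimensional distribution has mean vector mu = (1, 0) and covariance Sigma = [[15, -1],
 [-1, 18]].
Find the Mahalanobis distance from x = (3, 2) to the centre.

Step 1 — centre the observation: (x - mu) = (2, 2).

Step 2 — invert Sigma. det(Sigma) = 15·18 - (-1)² = 269.
  Sigma^{-1} = (1/det) · [[d, -b], [-b, a]] = [[0.0669, 0.0037],
 [0.0037, 0.0558]].

Step 3 — form the quadratic (x - mu)^T · Sigma^{-1} · (x - mu):
  Sigma^{-1} · (x - mu) = (0.1413, 0.119).
  (x - mu)^T · [Sigma^{-1} · (x - mu)] = (2)·(0.1413) + (2)·(0.119) = 0.5204.

Step 4 — take square root: d = √(0.5204) ≈ 0.7214.

d(x, mu) = √(0.5204) ≈ 0.7214


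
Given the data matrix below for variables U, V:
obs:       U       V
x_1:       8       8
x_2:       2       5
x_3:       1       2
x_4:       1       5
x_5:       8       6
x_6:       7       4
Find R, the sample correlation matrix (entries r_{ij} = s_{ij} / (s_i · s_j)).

Step 1 — column means:
  mean(U) = (8 + 2 + 1 + 1 + 8 + 7) / 6 = 27/6 = 4.5
  mean(V) = (8 + 5 + 2 + 5 + 6 + 4) / 6 = 30/6 = 5

Step 2 — sample variances and covariances s[i,j] = (1/(n-1)) · Σ_k (x_{k,i} - mean_i) · (x_{k,j} - mean_j), with n-1 = 5:
  s[U,U] = ((3.5)·(3.5) + (-2.5)·(-2.5) + (-3.5)·(-3.5) + (-3.5)·(-3.5) + (3.5)·(3.5) + (2.5)·(2.5)) / 5 = 61.5/5 = 12.3
  s[U,V] = ((3.5)·(3) + (-2.5)·(0) + (-3.5)·(-3) + (-3.5)·(0) + (3.5)·(1) + (2.5)·(-1)) / 5 = 22/5 = 4.4
  s[V,V] = ((3)·(3) + (0)·(0) + (-3)·(-3) + (0)·(0) + (1)·(1) + (-1)·(-1)) / 5 = 20/5 = 4
  Sample standard deviations s_i = √(s[i,i]):
  s(U) = √(12.3) = 3.5071
  s(V) = √(4) = 2

Step 3 — r_{ij} = s_{ij} / (s_i · s_j):
  r[U,U] = 1 (diagonal).
  r[U,V] = 4.4 / (3.5071 · 2) = 4.4 / 7.0143 = 0.6273
  r[V,V] = 1 (diagonal).

R is symmetric with unit diagonal. Assembling:

R = [[1, 0.6273],
 [0.6273, 1]]


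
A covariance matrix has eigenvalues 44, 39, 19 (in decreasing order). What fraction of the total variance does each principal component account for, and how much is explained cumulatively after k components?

Step 1 — total variance = trace(Sigma) = Σ λ_i = 44 + 39 + 19 = 102.

Step 2 — fraction explained by component i = λ_i / Σ λ:
  PC1: 44/102 = 0.4314
  PC2: 39/102 = 0.3824
  PC3: 19/102 = 0.1863

Step 3 — cumulative fraction after k components = (λ_1 + ... + λ_k) / Σ λ:
  k = 1: 44/102 = 0.4314
  k = 2: (44 + 39)/102 = 83/102 = 0.8137
  k = 3: (44 + 39 + 19)/102 = 102/102 = 1

Summary (fraction, with percent):

explained: PC1 0.4314 (43.14%), PC2 0.3824 (38.24%), PC3 0.1863 (18.63%);  cumulative: 0.4314, 0.8137, 1


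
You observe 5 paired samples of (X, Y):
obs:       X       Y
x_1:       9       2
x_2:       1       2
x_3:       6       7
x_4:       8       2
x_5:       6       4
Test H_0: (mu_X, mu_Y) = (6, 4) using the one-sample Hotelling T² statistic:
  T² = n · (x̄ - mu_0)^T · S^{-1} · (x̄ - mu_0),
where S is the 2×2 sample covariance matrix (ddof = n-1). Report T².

Step 1 — sample mean vector:
  mean(X) = (9 + 1 + 6 + 8 + 6) / 5 = 30/5 = 6
  mean(Y) = (2 + 2 + 7 + 2 + 4) / 5 = 17/5 = 3.4
  x̄ = (6, 3.4),  deviation x̄ - mu_0 = (6, 3.4) - (6, 4) = (0, -0.6).

Step 2 — sample covariance matrix, S[i,j] = (1/(n-1)) · Σ_k (x_{k,i} - mean_i) · (x_{k,j} - mean_j), divisor n-1 = 4:
  S[X,X] = ((3)·(3) + (-5)·(-5) + (0)·(0) + (2)·(2) + (0)·(0)) / 4 = 38/4 = 9.5
  S[X,Y] = ((3)·(-1.4) + (-5)·(-1.4) + (0)·(3.6) + (2)·(-1.4) + (0)·(0.6)) / 4 = 0/4 = 0
  S[Y,Y] = ((-1.4)·(-1.4) + (-1.4)·(-1.4) + (3.6)·(3.6) + (-1.4)·(-1.4) + (0.6)·(0.6)) / 4 = 19.2/4 = 4.8
  S = [[9.5, 0],
 [0, 4.8]].

Step 3 — invert S. det(S) = 9.5·4.8 - (0)² = 45.6.
  S^{-1} = (1/det) · [[d, -b], [-b, a]] = [[0.1053, 0],
 [0, 0.2083]].

Step 4 — quadratic form (x̄ - mu_0)^T · S^{-1} · (x̄ - mu_0):
  S^{-1} · (x̄ - mu_0) = (0, -0.125),
  (x̄ - mu_0)^T · [...] = (0)·(0) + (-0.6)·(-0.125) = 0.075.

Step 5 — scale by n: T² = 5 · 0.075 = 0.375.

T² ≈ 0.375
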